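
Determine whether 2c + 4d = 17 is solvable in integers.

Step 1: Compute gcd(2, 4).
gcd(2, 4) = 2

Step 2: Check divisibility.
Does 2 divide 17? 17 = 2 x 8 + 1, so no.

By the theorem on linear Diophantine equations, 2c + 4d = 17 has integer solutions if and only if gcd(2, 4) divides 17. Since 2 does not divide 17, no solutions exist.

No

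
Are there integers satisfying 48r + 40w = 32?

Step 1: Compute gcd(48, 40).
gcd(48, 40) = 8

Step 2: Check divisibility.
Does 8 divide 32? 32 = 8 x 4, so yes.

By the theorem on linear Diophantine equations, 48r + 40w = 32 has integer solutions if and only if gcd(48, 40) divides 32. Since 8 | 32, solutions exist.

Yes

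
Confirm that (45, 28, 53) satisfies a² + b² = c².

Compute a² + b² = 45² + 28² = 2025 + 784 = 2809
Compute c² = 53² = 2809
Since 2809 = 2809, confirmed.

Yes, it is a Pythagorean triple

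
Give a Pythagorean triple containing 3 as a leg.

We need the other leg and hypotenuse such that 3² + x² = c².
Take x = 4, c = 5: 3² + 4² = 9 + 16 = 25 = 5² ✓
Triple: (3, 4, 5)

(3, 4, 5)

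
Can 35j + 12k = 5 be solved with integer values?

Step 1: Compute gcd(35, 12).
gcd(35, 12) = 1

Step 2: Check divisibility.
Does 1 divide 5? 5 = 1 x 5, so yes.

By the theorem on linear Diophantine equations, 35j + 12k = 5 has integer solutions if and only if gcd(35, 12) divides 5. Since 1 | 5, solutions exist.

Yes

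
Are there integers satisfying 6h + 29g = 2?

Step 1: Compute gcd(6, 29).
gcd(6, 29) = 1

Step 2: Check divisibility.
Does 1 divide 2? 2 = 1 x 2, so yes.

By the theorem on linear Diophantine equations, 6h + 29g = 2 has integer solutions if and only if gcd(6, 29) divides 2. Since 1 | 2, solutions exist.

Yes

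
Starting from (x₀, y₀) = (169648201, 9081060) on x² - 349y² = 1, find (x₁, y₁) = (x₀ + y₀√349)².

Solutions to x² - Dy² = 1 are generated by powers of (x₀ + y₀√D).
The next solution satisfies x₁ + y₁√349 = (x₀ + y₀√349)², giving:
x₁ = x₀² + 349y₀² = 169648201² + 349·9081060² = 28780512102536401 + 28780512102536400 = 57561024205072801
y₁ = 2x₀y₀ = 2·169648201·9081060 = 3081170984346120

Verify: 57561024205072801² - 349·3081170984346120² = 3313271507536976882271301709985601 - 3313271507536976882271301709985600 = 1 ✓

x = 57561024205072801, y = 3081170984346120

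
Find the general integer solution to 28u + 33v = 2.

Step 1: Compute gcd(28, 33) = 1.
Since 1 divides 2, solutions exist.

Step 2: Find a particular solution using extended Euclidean algorithm.
We get u₀ = 26, v₀ = -22.
Check: 28*26 + 33*-22 = 2 = 2 ✓

Step 3: Write the general solution.
u = 26 + (33/1)t = 26 + 33t
v = -22 - (28/1)t = -22 - 28t
for any integer t.

u = 26 + 33t, v = -22 - 28t for integer t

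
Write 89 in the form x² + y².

We need to find integers x, y > 0 such that x² + y² = 89.
Trying x = 5: y² = 89 - 5² = 89 - 25 = 64
y = 8
Check: 5² + 8² = 25 + 64 = 89 ✓

89 = 5² + 8²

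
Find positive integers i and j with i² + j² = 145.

We need to find integers i, j > 0 such that i² + j² = 145.
Trying i = 1: j² = 145 - 1² = 145 - 1 = 144
j = 12
Check: 1² + 12² = 1 + 144 = 145 ✓

145 = 1² + 12²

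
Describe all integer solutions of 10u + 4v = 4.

Step 1: Compute gcd(10, 4) = 2.
Since 2 divides 4, solutions exist.

Step 2: Find a particular solution using extended Euclidean algorithm.
We get u₀ = 2, v₀ = -4.
Check: 10*2 + 4*-4 = 4 = 4 ✓

Step 3: Write the general solution.
u = 2 + (4/2)t = 2 + 2t
v = -4 - (10/2)t = -4 - 5t
for any integer t.

u = 2 + 2t, v = -4 - 5t for integer t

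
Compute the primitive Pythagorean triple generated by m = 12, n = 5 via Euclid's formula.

a = m² - n² = 12² - 5² = 144 - 25 = 119
b = 2mn = 2·12·5 = 120
c = m² + n² = 144 + 25 = 169
Verify: 119² + 120² = 14161 + 14400 = 28561 = 169² ✓

(119, 120, 169)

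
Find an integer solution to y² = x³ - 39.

Try small integer x values and check whether x³ - 39 is a perfect square.
x = 4: x³ - 39 = 4³ - 39 = 64 - 39 = 25
Is 25 a perfect square? 5² = 25 ✓
So (x, y) = (4, 5) is a solution.

x = 4, y = 5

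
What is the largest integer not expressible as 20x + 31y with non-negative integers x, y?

For two coprime denominations a and b, the Frobenius number (largest value not representable as a non-negative combination) is ab - a - b.
Here gcd(20, 31) = 1, so they are coprime.
F(20, 31) = 20·31 - 20 - 31 = 620 - 51 = 569

569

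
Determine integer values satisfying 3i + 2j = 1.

Step 1: Check solvability.
gcd(3, 2) = 1
Since 1 divides 1, solutions exist.

Step 2: Apply extended Euclidean algorithm to find gcd.
We find integers such that 3*x0 + 2*y0 = 1

Step 3: Scale the particular solution.
Multiply by 1/1 = 1:
i = 1, j = -1

Step 4: Verify.
3*(1) + 2*(-1) = 1 = 1 ✓

i = 1, j = -1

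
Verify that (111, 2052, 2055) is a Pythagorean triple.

Compute a² + b²:
111² + 2052² = 12321 + 4210704 = 4223025
Compute c²:
2055² = 4223025
Since 4223025 = 4223025, it is a Pythagorean triple.

Yes, it is a Pythagorean triple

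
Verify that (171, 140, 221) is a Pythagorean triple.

Compute a² + b² = 171² + 140² = 29241 + 19600 = 48841
Compute c² = 221² = 48841
Since 48841 = 48841, confirmed.

Yes, it is a Pythagorean triple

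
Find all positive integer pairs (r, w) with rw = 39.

The positive divisors of 39 are: 1, 3, 13, 39.
Each divisor d gives the pair (d, 39/d):
(1, 39), (3, 13), (13, 3), (39, 1)

(1, 39), (3, 13), (13, 3), (39, 1)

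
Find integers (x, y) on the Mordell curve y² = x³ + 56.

Try small integer x values and check whether x³ + 56 is a perfect square.
x = 2: x³ + 56 = 2³ + 56 = 8 + 56 = 64
Is 64 a perfect square? 8² = 64 ✓
So (x, y) = (2, 8) is a solution.

x = 2, y = 8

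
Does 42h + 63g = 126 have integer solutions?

Step 1: Compute gcd(42, 63).
gcd(42, 63) = 21

Step 2: Check divisibility.
Does 21 divide 126? 126 = 21 x 6, so yes.

By the theorem on linear Diophantine equations, 42h + 63g = 126 has integer solutions if and only if gcd(42, 63) divides 126. Since 21 | 126, solutions exist.

Yes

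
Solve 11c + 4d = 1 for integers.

Step 1: Check solvability.
gcd(11, 4) = 1
Since 1 divides 1, solutions exist.

Step 2: Apply extended Euclidean algorithm to find gcd.
We find integers such that 11*x0 + 4*y0 = 1

Step 3: Scale the particular solution.
Multiply by 1/1 = 1:
c = -1, d = 3

Step 4: Verify.
11*(-1) + 4*(3) = 1 = 1 ✓

c = -1, d = 3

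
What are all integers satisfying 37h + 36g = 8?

Step 1: Compute gcd(37, 36) = 1.
Since 1 divides 8, solutions exist.

Step 2: Find a particular solution using extended Euclidean algorithm.
We get h₀ = 8, g₀ = -8.
Check: 37*8 + 36*-8 = 8 = 8 ✓

Step 3: Write the general solution.
h = 8 + (36/1)t = 8 + 36t
g = -8 - (37/1)t = -8 - 37t
for any integer t.

h = 8 + 36t, g = -8 - 37t for integer t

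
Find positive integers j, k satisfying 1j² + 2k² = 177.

Try small values of j and check whether (177 - 1j²)/2 is a perfect square.
j = 7: 1·7² = 49, so 2k² = 177 - 49 = 128, giving k² = 64, k = 8.
Check: 1·7² + 2·8² = 49 + 128 = 177 ✓

j = 7, k = 8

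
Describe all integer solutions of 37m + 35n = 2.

Step 1: Compute gcd(37, 35) = 1.
Since 1 divides 2, solutions exist.

Step 2: Find a particular solution using extended Euclidean algorithm.
We get m₀ = -34, n₀ = 36.
Check: 37*-34 + 35*36 = 2 = 2 ✓

Step 3: Write the general solution.
m = -34 + (35/1)t = -34 + 35t
n = 36 - (37/1)t = 36 - 37t
for any integer t.

m = -34 + 35t, n = 36 - 37t for integer t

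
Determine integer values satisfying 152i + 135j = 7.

Step 1: Check solvability.
gcd(152, 135) = 1
Since 1 divides 7, solutions exist.

Step 2: Apply extended Euclidean algorithm to find gcd.
We find integers such that 152*x0 + 135*y0 = 1

Step 3: Scale the particular solution.
Multiply by 7/1 = 7:
i = 56, j = -63

Step 4: Verify.
152*(56) + 135*(-63) = 7 = 7 ✓

i = 56, j = -63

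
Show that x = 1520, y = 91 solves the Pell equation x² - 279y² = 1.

Compute x² = 1520² = 2310400
Compute 279y² = 279·91² = 279·8281 = 2310399
x² - 279y² = 2310400 - 2310399 = 1
Since this equals 1, (1520, 91) is a solution.

Yes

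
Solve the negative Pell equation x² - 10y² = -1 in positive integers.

We need x² = 10y² - 1. Try successive y:
y = 1: x² = 10·1² - 1 = 9 = 3² ✓
Check: 3² - 10·1² = 9 - 10 = -1 ✓

x = 3, y = 1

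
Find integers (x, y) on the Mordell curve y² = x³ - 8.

Try small integer x values and check whether x³ - 8 is a perfect square.
x = 2: x³ - 8 = 2³ - 8 = 8 - 8 = 0
Is 0 a perfect square? 0² = 0 ✓
So (x, y) = (2, 0) is a solution.

x = 2, y = 0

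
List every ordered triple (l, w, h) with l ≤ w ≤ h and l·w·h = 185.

Iterate l from 1 to ⌊185^(1/3)⌋. For each l dividing 185, iterate w ≥ l with w dividing 185/l, and set h = 185/(l·w).
Triples found (2): (1×1×185), (1×5×37)

(1×1×185), (1×5×37)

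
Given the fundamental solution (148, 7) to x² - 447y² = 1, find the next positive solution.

Solutions to x² - Dy² = 1 are generated by powers of (x₀ + y₀√D).
The next solution satisfies x₁ + y₁√447 = (x₀ + y₀√447)², giving:
x₁ = x₀² + 447y₀² = 148² + 447·7² = 21904 + 21903 = 43807
y₁ = 2x₀y₀ = 2·148·7 = 2072

Verify: 43807² - 447·2072² = 1919053249 - 1919053248 = 1 ✓

x = 43807, y = 2072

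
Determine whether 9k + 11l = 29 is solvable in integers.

Step 1: Compute gcd(9, 11).
gcd(9, 11) = 1

Step 2: Check divisibility.
Does 1 divide 29? 29 = 1 x 29, so yes.

By the theorem on linear Diophantine equations, 9k + 11l = 29 has integer solutions if and only if gcd(9, 11) divides 29. Since 1 | 29, solutions exist.

Yes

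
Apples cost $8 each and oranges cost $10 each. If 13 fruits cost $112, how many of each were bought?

Let a = apples, o = oranges.
a + o = 13
8a + 10o = 112
Substitute o = 13 - a:
8a + 10(13 - a) = 112
(8 - 10)a = 112 - 130
-2a = -18
a = 9, o = 13 - 9 = 4

Apples: 9, Oranges: 4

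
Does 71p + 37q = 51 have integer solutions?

Step 1: Compute gcd(71, 37).
gcd(71, 37) = 1

Step 2: Check divisibility.
Does 1 divide 51? 51 = 1 x 51, so yes.

By the theorem on linear Diophantine equations, 71p + 37q = 51 has integer solutions if and only if gcd(71, 37) divides 51. Since 1 | 51, solutions exist.

Yes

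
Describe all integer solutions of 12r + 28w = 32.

Step 1: Compute gcd(12, 28) = 4.
Since 4 divides 32, solutions exist.

Step 2: Find a particular solution using extended Euclidean algorithm.
We get r₀ = -16, w₀ = 8.
Check: 12*-16 + 28*8 = 32 = 32 ✓

Step 3: Write the general solution.
r = -16 + (28/4)t = -16 + 7t
w = 8 - (12/4)t = 8 - 3t
for any integer t.

r = -16 + 7t, w = 8 - 3t for integer t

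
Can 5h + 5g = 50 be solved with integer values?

Step 1: Compute gcd(5, 5).
gcd(5, 5) = 5

Step 2: Check divisibility.
Does 5 divide 50? 50 = 5 x 10, so yes.

By the theorem on linear Diophantine equations, 5h + 5g = 50 has integer solutions if and only if gcd(5, 5) divides 50. Since 5 | 50, solutions exist.

Yes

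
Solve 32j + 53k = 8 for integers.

Step 1: Check solvability.
gcd(32, 53) = 1
Since 1 divides 8, solutions exist.

Step 2: Apply extended Euclidean algorithm to find gcd.
We find integers such that 32*x0 + 53*y0 = 1

Step 3: Scale the particular solution.
Multiply by 8/1 = 8:
j = 40, k = -24

Step 4: Verify.
32*(40) + 53*(-24) = 8 = 8 ✓

j = 40, k = -24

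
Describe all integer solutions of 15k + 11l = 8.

Step 1: Compute gcd(15, 11) = 1.
Since 1 divides 8, solutions exist.

Step 2: Find a particular solution using extended Euclidean algorithm.
We get k₀ = 24, l₀ = -32.
Check: 15*24 + 11*-32 = 8 = 8 ✓

Step 3: Write the general solution.
k = 24 + (11/1)t = 24 + 11t
l = -32 - (15/1)t = -32 - 15t
for any integer t.

k = 24 + 11t, l = -32 - 15t for integer t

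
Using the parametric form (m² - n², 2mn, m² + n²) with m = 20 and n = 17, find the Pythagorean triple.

a = m² - n² = 20² - 17² = 400 - 289 = 111
b = 2mn = 2·20·17 = 680
c = m² + n² = 400 + 289 = 689
Verify: 111² + 680² = 12321 + 462400 = 474721 = 689² ✓

(111, 680, 689)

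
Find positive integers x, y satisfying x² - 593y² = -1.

We need x² = 593y² - 1. Try successive y:
y = 1: x² = 593·1² - 1 = 592, not a perfect square
y = 2: x² = 593·2² - 1 = 2371, not a perfect square
y = 3: x² = 593·3² - 1 = 5336, not a perfect square
...
y = 24665: x² = 593·24665² - 1 = 360758799424 = 600632² ✓
Check: 600632² - 593·24665² = 360758799424 - 360758799425 = -1 ✓

x = 600632, y = 24665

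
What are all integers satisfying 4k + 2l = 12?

Step 1: Compute gcd(4, 2) = 2.
Since 2 divides 12, solutions exist.

Step 2: Find a particular solution using extended Euclidean algorithm.
We get k₀ = 0, l₀ = 6.
Check: 4*0 + 2*6 = 12 = 12 ✓

Step 3: Write the general solution.
k = 0 + (2/2)t = 0 + 1t
l = 6 - (4/2)t = 6 - 2t
for any integer t.

k = 0 + 1t, l = 6 - 2t for integer t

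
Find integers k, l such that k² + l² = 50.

We need to find integers k, l > 0 such that k² + l² = 50.
Trying k = 1: l² = 50 - 1² = 50 - 1 = 49
l = 7
Check: 1² + 7² = 1 + 49 = 50 ✓

50 = 1² + 7²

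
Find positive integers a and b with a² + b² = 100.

We need to find integers a, b > 0 such that a² + b² = 100.
Trying a = 6: b² = 100 - 6² = 100 - 36 = 64
b = 8
Check: 6² + 8² = 36 + 64 = 100 ✓

100 = 6² + 8²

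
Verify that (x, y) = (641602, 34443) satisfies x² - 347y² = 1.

Compute x² = 641602² = 411653126404
Compute 347y² = 347·34443² = 347·1186320249 = 411653126403
x² - 347y² = 411653126404 - 411653126403 = 1
Since this equals 1, (641602, 34443) is a solution.

Yes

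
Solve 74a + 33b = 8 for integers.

Step 1: Check solvability.
gcd(74, 33) = 1
Since 1 divides 8, solutions exist.

Step 2: Apply extended Euclidean algorithm to find gcd.
We find integers such that 74*x0 + 33*y0 = 1

Step 3: Scale the particular solution.
Multiply by 8/1 = 8:
a = -32, b = 72

Step 4: Verify.
74*(-32) + 33*(72) = 8 = 8 ✓

a = -32, b = 72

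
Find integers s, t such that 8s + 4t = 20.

Step 1: Check solvability.
gcd(8, 4) = 4
Since 4 divides 20, solutions exist.

Step 2: Apply extended Euclidean algorithm to find gcd.
We find integers such that 8*x0 + 4*y0 = 4

Step 3: Scale the particular solution.
Multiply by 20/4 = 5:
s = 0, t = 5

Step 4: Verify.
8*(0) + 4*(5) = 20 = 20 ✓

s = 0, t = 5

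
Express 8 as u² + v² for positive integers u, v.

We need to find integers u, v > 0 such that u² + v² = 8.
Trying u = 2: v² = 8 - 2² = 8 - 4 = 4
v = 2
Check: 2² + 2² = 4 + 4 = 8 ✓

8 = 2² + 2²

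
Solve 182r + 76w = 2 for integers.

Step 1: Check solvability.
gcd(182, 76) = 2
Since 2 divides 2, solutions exist.

Step 2: Apply extended Euclidean algorithm to find gcd.
We find integers such that 182*x0 + 76*y0 = 2

Step 3: Scale the particular solution.
Multiply by 2/2 = 1:
r = -5, w = 12

Step 4: Verify.
182*(-5) + 76*(12) = 2 = 2 ✓

r = -5, w = 12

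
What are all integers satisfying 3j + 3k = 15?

Step 1: Compute gcd(3, 3) = 3.
Since 3 divides 15, solutions exist.

Step 2: Find a particular solution using extended Euclidean algorithm.
We get j₀ = 0, k₀ = 5.
Check: 3*0 + 3*5 = 15 = 15 ✓

Step 3: Write the general solution.
j = 0 + (3/3)t = 0 + 1t
k = 5 - (3/3)t = 5 - 1t
for any integer t.

j = 0 + 1t, k = 5 - 1t for integer t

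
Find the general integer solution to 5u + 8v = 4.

Step 1: Compute gcd(5, 8) = 1.
Since 1 divides 4, solutions exist.

Step 2: Find a particular solution using extended Euclidean algorithm.
We get u₀ = -12, v₀ = 8.
Check: 5*-12 + 8*8 = 4 = 4 ✓

Step 3: Write the general solution.
u = -12 + (8/1)t = -12 + 8t
v = 8 - (5/1)t = 8 - 5t
for any integer t.

u = -12 + 8t, v = 8 - 5t for integer t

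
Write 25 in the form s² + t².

We need to find integers s, t > 0 such that s² + t² = 25.
Trying s = 3: t² = 25 - 3² = 25 - 9 = 16
t = 4
Check: 3² + 4² = 9 + 16 = 25 ✓

25 = 3² + 4²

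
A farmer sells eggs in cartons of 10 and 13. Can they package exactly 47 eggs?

We need non-negative a, b with 10a + 13b = 47.
gcd(10, 13) = 1 divides 47, but no a in [0, 4] gives non-negative b.

No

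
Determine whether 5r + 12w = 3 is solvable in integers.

Step 1: Compute gcd(5, 12).
gcd(5, 12) = 1

Step 2: Check divisibility.
Does 1 divide 3? 3 = 1 x 3, so yes.

By the theorem on linear Diophantine equations, 5r + 12w = 3 has integer solutions if and only if gcd(5, 12) divides 3. Since 1 | 3, solutions exist.

Yes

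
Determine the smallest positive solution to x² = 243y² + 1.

We seek the smallest positive integers (x, y) with x² - 243y² = 1, i.e., x² = 243y² + 1.
Try successive y values:
y = 1: x² = 243·1² + 1 = 244, not a perfect square
y = 2: x² = 243·2² + 1 = 973, not a perfect square
y = 3: x² = 243·3² + 1 = 2188, not a perfect square
... continuing the search (or via continued fractions) ...
y = 4505: x² = 243·4505² + 1 = 4931691076, x = 70226 ✓

Verify: 70226² - 243·4505² = 4931691076 - 4931691075 = 1 ✓

x = 70226, y = 4505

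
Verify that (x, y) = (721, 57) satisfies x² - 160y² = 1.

Compute x² = 721² = 519841
Compute 160y² = 160·57² = 160·3249 = 519840
x² - 160y² = 519841 - 519840 = 1
Since this equals 1, (721, 57) is a solution.

Yes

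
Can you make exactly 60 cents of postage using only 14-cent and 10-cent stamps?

We need non-negative x, y with 14x + 10y = 60.
gcd(14, 10) = 2 divides 60, so integer solutions exist.
Search for a non-negative one: x = 0 gives 10y = 60 - 0 = 60, so y = 6.
Check: 14·0 + 10·6 = 60 ✓

Yes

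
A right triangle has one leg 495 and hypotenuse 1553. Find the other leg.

b² = c² - a² = 2411809 - 245025 = 2166784
b = 1472

1472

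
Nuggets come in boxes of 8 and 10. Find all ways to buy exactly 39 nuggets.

We need non-negative integers (x, y) with 8x + 10y = 39.
For each x in 0..4, check if 39 - 8x is a non-negative multiple of 10.
No x yields an integer y ≥ 0.

No solution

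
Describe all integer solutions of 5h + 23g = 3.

Step 1: Compute gcd(5, 23) = 1.
Since 1 divides 3, solutions exist.

Step 2: Find a particular solution using extended Euclidean algorithm.
We get h₀ = -27, g₀ = 6.
Check: 5*-27 + 23*6 = 3 = 3 ✓

Step 3: Write the general solution.
h = -27 + (23/1)t = -27 + 23t
g = 6 - (5/1)t = 6 - 5t
for any integer t.

h = -27 + 23t, g = 6 - 5t for integer t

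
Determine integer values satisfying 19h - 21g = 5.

Step 1: Check solvability.
gcd(19, 21) = 1
Since 1 divides 5, solutions exist.

Step 2: Apply extended Euclidean algorithm to find gcd.
We find integers such that 19*x0 + 21*y0 = 1

Step 3: Scale the particular solution.
Multiply by 5/1 = 5:
h = 50, g = 45

Step 4: Verify.
19*(50) - 21*(45) = 5 = 5 ✓

h = 50, g = 45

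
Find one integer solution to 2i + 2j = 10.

Step 1: Check solvability.
gcd(2, 2) = 2
Since 2 divides 10, solutions exist.

Step 2: Apply extended Euclidean algorithm to find gcd.
We find integers such that 2*x0 + 2*y0 = 2

Step 3: Scale the particular solution.
Multiply by 10/2 = 5:
i = 0, j = 5

Step 4: Verify.
2*(0) + 2*(5) = 10 = 10 ✓

i = 0, j = 5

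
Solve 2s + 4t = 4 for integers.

Step 1: Check solvability.
gcd(2, 4) = 2
Since 2 divides 4, solutions exist.

Step 2: Apply extended Euclidean algorithm to find gcd.
We find integers such that 2*x0 + 4*y0 = 2

Step 3: Scale the particular solution.
Multiply by 4/2 = 2:
s = 2, t = 0

Step 4: Verify.
2*(2) + 4*(0) = 4 = 4 ✓

s = 2, t = 0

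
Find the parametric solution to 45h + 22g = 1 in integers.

Step 1: Compute gcd(45, 22) = 1.
Since 1 divides 1, solutions exist.

Step 2: Find a particular solution using extended Euclidean algorithm.
We get h₀ = 1, g₀ = -2.
Check: 45*1 + 22*-2 = 1 = 1 ✓

Step 3: Write the general solution.
h = 1 + (22/1)t = 1 + 22t
g = -2 - (45/1)t = -2 - 45t
for any integer t.

h = 1 + 22t, g = -2 - 45t for integer t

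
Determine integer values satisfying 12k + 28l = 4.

Step 1: Check solvability.
gcd(12, 28) = 4
Since 4 divides 4, solutions exist.

Step 2: Apply extended Euclidean algorithm to find gcd.
We find integers such that 12*x0 + 28*y0 = 4

Step 3: Scale the particular solution.
Multiply by 4/4 = 1:
k = -2, l = 1

Step 4: Verify.
12*(-2) + 28*(1) = 4 = 4 ✓

k = -2, l = 1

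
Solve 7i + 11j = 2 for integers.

Step 1: Check solvability.
gcd(7, 11) = 1
Since 1 divides 2, solutions exist.

Step 2: Apply extended Euclidean algorithm to find gcd.
We find integers such that 7*x0 + 11*y0 = 1

Step 3: Scale the particular solution.
Multiply by 2/1 = 2:
i = -6, j = 4

Step 4: Verify.
7*(-6) + 11*(4) = 2 = 2 ✓

i = -6, j = 4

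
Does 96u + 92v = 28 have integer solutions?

Step 1: Compute gcd(96, 92).
gcd(96, 92) = 4

Step 2: Check divisibility.
Does 4 divide 28? 28 = 4 x 7, so yes.

By the theorem on linear Diophantine equations, 96u + 92v = 28 has integer solutions if and only if gcd(96, 92) divides 28. Since 4 | 28, solutions exist.

Yes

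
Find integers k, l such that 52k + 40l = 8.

Step 1: Check solvability.
gcd(52, 40) = 4
Since 4 divides 8, solutions exist.

Step 2: Apply extended Euclidean algorithm to find gcd.
We find integers such that 52*x0 + 40*y0 = 4

Step 3: Scale the particular solution.
Multiply by 8/4 = 2:
k = -6, l = 8

Step 4: Verify.
52*(-6) + 40*(8) = 8 = 8 ✓

k = -6, l = 8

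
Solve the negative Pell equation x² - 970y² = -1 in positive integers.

We need x² = 970y² - 1. Try successive y:
y = 1: x² = 970·1² - 1 = 969, not a perfect square
y = 2: x² = 970·2² - 1 = 3879, not a perfect square
y = 3: x² = 970·3² - 1 = 8729, not a perfect square
...
y = 10537: x² = 970·10537² - 1 = 107697517929 = 328173² ✓
Check: 328173² - 970·10537² = 107697517929 - 107697517930 = -1 ✓

x = 328173, y = 10537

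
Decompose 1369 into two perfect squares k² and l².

We need to find integers k, l > 0 such that k² + l² = 1369.
Trying k = 12: l² = 1369 - 12² = 1369 - 144 = 1225
l = 35
Check: 12² + 35² = 144 + 1225 = 1369 ✓

1369 = 12² + 35²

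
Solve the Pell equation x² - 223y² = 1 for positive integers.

We seek the smallest positive integers (x, y) with x² - 223y² = 1, i.e., x² = 223y² + 1.
Try successive y values:
y = 1: x² = 223·1² + 1 = 224, not a perfect square
y = 2: x² = 223·2² + 1 = 893, not a perfect square
y = 3: x² = 223·3² + 1 = 2008, not a perfect square
... continuing the search (or via continued fractions) ...
y = 15: x² = 223·15² + 1 = 50176, x = 224 ✓

Verify: 224² - 223·15² = 50176 - 50175 = 1 ✓

x = 224, y = 15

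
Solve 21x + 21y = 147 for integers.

Step 1: Check solvability.
gcd(21, 21) = 21
Since 21 divides 147, solutions exist.

Step 2: Apply extended Euclidean algorithm to find gcd.
We find integers such that 21*x0 + 21*y0 = 21

Step 3: Scale the particular solution.
Multiply by 147/21 = 7:
x = 0, y = 7

Step 4: Verify.
21*(0) + 21*(7) = 147 = 147 ✓

x = 0, y = 7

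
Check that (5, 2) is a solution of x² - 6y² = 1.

Compute x² = 5² = 25
Compute 6y² = 6·2² = 6·4 = 24
x² - 6y² = 25 - 24 = 1
Since this equals 1, (5, 2) is a solution.

Yes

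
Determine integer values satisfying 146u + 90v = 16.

Step 1: Check solvability.
gcd(146, 90) = 2
Since 2 divides 16, solutions exist.

Step 2: Apply extended Euclidean algorithm to find gcd.
We find integers such that 146*x0 + 90*y0 = 2

Step 3: Scale the particular solution.
Multiply by 16/2 = 8:
u = -64, v = 104

Step 4: Verify.
146*(-64) + 90*(104) = 16 = 16 ✓

u = -64, v = 104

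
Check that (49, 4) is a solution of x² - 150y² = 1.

Compute x² = 49² = 2401
Compute 150y² = 150·4² = 150·16 = 2400
x² - 150y² = 2401 - 2400 = 1
Since this equals 1, (49, 4) is a solution.

Yes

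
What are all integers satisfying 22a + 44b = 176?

Step 1: Compute gcd(22, 44) = 22.
Since 22 divides 176, solutions exist.

Step 2: Find a particular solution using extended Euclidean algorithm.
We get a₀ = 8, b₀ = 0.
Check: 22*8 + 44*0 = 176 = 176 ✓

Step 3: Write the general solution.
a = 8 + (44/22)t = 8 + 2t
b = 0 - (22/22)t = 0 - 1t
for any integer t.

a = 8 + 2t, b = 0 - 1t for integer t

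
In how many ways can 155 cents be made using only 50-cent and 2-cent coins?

We need non-negative integers (x, y) with 50x + 2y = 155.
For each x from 0 to 3, check if (155 - 50x) is a non-negative multiple of 2.
Solutions (x, y): none
Count: 0

0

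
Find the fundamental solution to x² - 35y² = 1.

We seek the smallest positive integers (x, y) with x² - 35y² = 1, i.e., x² = 35y² + 1.
Try successive y values:
y = 1: x² = 35·1² + 1 = 36, x = 6 ✓

Verify: 6² - 35·1² = 36 - 35 = 1 ✓

x = 6, y = 1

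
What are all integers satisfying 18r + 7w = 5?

Step 1: Compute gcd(18, 7) = 1.
Since 1 divides 5, solutions exist.

Step 2: Find a particular solution using extended Euclidean algorithm.
We get r₀ = 10, w₀ = -25.
Check: 18*10 + 7*-25 = 5 = 5 ✓

Step 3: Write the general solution.
r = 10 + (7/1)t = 10 + 7t
w = -25 - (18/1)t = -25 - 18t
for any integer t.

r = 10 + 7t, w = -25 - 18t for integer t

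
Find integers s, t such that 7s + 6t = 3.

Step 1: Check solvability.
gcd(7, 6) = 1
Since 1 divides 3, solutions exist.

Step 2: Apply extended Euclidean algorithm to find gcd.
We find integers such that 7*x0 + 6*y0 = 1

Step 3: Scale the particular solution.
Multiply by 3/1 = 3:
s = 3, t = -3

Step 4: Verify.
7*(3) + 6*(-3) = 3 = 3 ✓

s = 3, t = -3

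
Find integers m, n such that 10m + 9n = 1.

Step 1: Check solvability.
gcd(10, 9) = 1
Since 1 divides 1, solutions exist.

Step 2: Apply extended Euclidean algorithm to find gcd.
We find integers such that 10*x0 + 9*y0 = 1

Step 3: Scale the particular solution.
Multiply by 1/1 = 1:
m = 1, n = -1

Step 4: Verify.
10*(1) + 9*(-1) = 1 = 1 ✓

m = 1, n = -1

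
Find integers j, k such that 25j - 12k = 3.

Step 1: Check solvability.
gcd(25, 12) = 1
Since 1 divides 3, solutions exist.

Step 2: Apply extended Euclidean algorithm to find gcd.
We find integers such that 25*x0 + 12*y0 = 1

Step 3: Scale the particular solution.
Multiply by 3/1 = 3:
j = 3, k = 6

Step 4: Verify.
25*(3) - 12*(6) = 3 = 3 ✓

j = 3, k = 6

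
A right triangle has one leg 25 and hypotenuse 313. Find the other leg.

b² = c² - a² = 97969 - 625 = 97344
b = 312

312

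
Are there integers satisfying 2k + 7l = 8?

Step 1: Compute gcd(2, 7).
gcd(2, 7) = 1

Step 2: Check divisibility.
Does 1 divide 8? 8 = 1 x 8, so yes.

By the theorem on linear Diophantine equations, 2k + 7l = 8 has integer solutions if and only if gcd(2, 7) divides 8. Since 1 | 8, solutions exist.

Yes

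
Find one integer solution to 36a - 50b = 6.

Step 1: Check solvability.
gcd(36, 50) = 2
Since 2 divides 6, solutions exist.

Step 2: Apply extended Euclidean algorithm to find gcd.
We find integers such that 36*x0 + 50*y0 = 2

Step 3: Scale the particular solution.
Multiply by 6/2 = 3:
a = 21, b = 15

Step 4: Verify.
36*(21) - 50*(15) = 6 = 6 ✓

a = 21, b = 15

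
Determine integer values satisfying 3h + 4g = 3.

Step 1: Check solvability.
gcd(3, 4) = 1
Since 1 divides 3, solutions exist.

Step 2: Apply extended Euclidean algorithm to find gcd.
We find integers such that 3*x0 + 4*y0 = 1

Step 3: Scale the particular solution.
Multiply by 3/1 = 3:
h = -3, g = 3

Step 4: Verify.
3*(-3) + 4*(3) = 3 = 3 ✓

h = -3, g = 3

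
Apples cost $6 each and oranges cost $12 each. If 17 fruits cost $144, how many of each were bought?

Let a = apples, o = oranges.
a + o = 17
6a + 12o = 144
Substitute o = 17 - a:
6a + 12(17 - a) = 144
(6 - 12)a = 144 - 204
-6a = -60
a = 10, o = 17 - 10 = 7

Apples: 10, Oranges: 7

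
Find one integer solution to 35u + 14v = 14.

Step 1: Check solvability.
gcd(35, 14) = 7
Since 7 divides 14, solutions exist.

Step 2: Apply extended Euclidean algorithm to find gcd.
We find integers such that 35*x0 + 14*y0 = 7

Step 3: Scale the particular solution.
Multiply by 14/7 = 2:
u = 2, v = -4

Step 4: Verify.
35*(2) + 14*(-4) = 14 = 14 ✓

u = 2, v = -4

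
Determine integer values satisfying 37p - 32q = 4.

Step 1: Check solvability.
gcd(37, 32) = 1
Since 1 divides 4, solutions exist.

Step 2: Apply extended Euclidean algorithm to find gcd.
We find integers such that 37*x0 + 32*y0 = 1

Step 3: Scale the particular solution.
Multiply by 4/1 = 4:
p = 52, q = 60

Step 4: Verify.
37*(52) - 32*(60) = 4 = 4 ✓

p = 52, q = 60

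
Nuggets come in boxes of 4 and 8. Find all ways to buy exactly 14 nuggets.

We need non-negative integers (x, y) with 4x + 8y = 14.
For each x in 0..3, check if 14 - 4x is a non-negative multiple of 8.
No x yields an integer y ≥ 0.

No solution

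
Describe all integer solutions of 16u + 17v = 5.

Step 1: Compute gcd(16, 17) = 1.
Since 1 divides 5, solutions exist.

Step 2: Find a particular solution using extended Euclidean algorithm.
We get u₀ = -5, v₀ = 5.
Check: 16*-5 + 17*5 = 5 = 5 ✓

Step 3: Write the general solution.
u = -5 + (17/1)t = -5 + 17t
v = 5 - (16/1)t = 5 - 16t
for any integer t.

u = -5 + 17t, v = 5 - 16t for integer t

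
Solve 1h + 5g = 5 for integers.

Step 1: Check solvability.
gcd(1, 5) = 1
Since 1 divides 5, solutions exist.

Step 2: Apply extended Euclidean algorithm to find gcd.
We find integers such that 1*x0 + 5*y0 = 1

Step 3: Scale the particular solution.
Multiply by 5/1 = 5:
h = 5, g = 0

Step 4: Verify.
1*(5) + 5*(0) = 5 = 5 ✓

h = 5, g = 0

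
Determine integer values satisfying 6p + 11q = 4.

Step 1: Check solvability.
gcd(6, 11) = 1
Since 1 divides 4, solutions exist.

Step 2: Apply extended Euclidean algorithm to find gcd.
We find integers such that 6*x0 + 11*y0 = 1

Step 3: Scale the particular solution.
Multiply by 4/1 = 4:
p = 8, q = -4

Step 4: Verify.
6*(8) + 11*(-4) = 4 = 4 ✓

p = 8, q = -4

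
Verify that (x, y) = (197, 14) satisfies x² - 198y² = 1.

Compute x² = 197² = 38809
Compute 198y² = 198·14² = 198·196 = 38808
x² - 198y² = 38809 - 38808 = 1
Since this equals 1, (197, 14) is a solution.

Yes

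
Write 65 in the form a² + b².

We need to find integers a, b > 0 such that a² + b² = 65.
Trying a = 1: b² = 65 - 1² = 65 - 1 = 64
b = 8
Check: 1² + 8² = 1 + 64 = 65 ✓

65 = 1² + 8²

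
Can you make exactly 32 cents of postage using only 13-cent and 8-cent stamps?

We need non-negative x, y with 13x + 8y = 32.
gcd(13, 8) = 1 divides 32, so integer solutions exist.
Search for a non-negative one: x = 0 gives 8y = 32 - 0 = 32, so y = 4.
Check: 13·0 + 8·4 = 32 ✓

Yes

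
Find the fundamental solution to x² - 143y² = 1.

We seek the smallest positive integers (x, y) with x² - 143y² = 1, i.e., x² = 143y² + 1.
Try successive y values:
y = 1: x² = 143·1² + 1 = 144, x = 12 ✓

Verify: 12² - 143·1² = 144 - 143 = 1 ✓

x = 12, y = 1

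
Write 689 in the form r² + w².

We need to find integers r, w > 0 such that r² + w² = 689.
Trying r = 8: w² = 689 - 8² = 689 - 64 = 625
w = 25
Check: 8² + 25² = 64 + 625 = 689 ✓

689 = 8² + 25²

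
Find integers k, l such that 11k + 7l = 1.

Step 1: Check solvability.
gcd(11, 7) = 1
Since 1 divides 1, solutions exist.

Step 2: Apply extended Euclidean algorithm to find gcd.
We find integers such that 11*x0 + 7*y0 = 1

Step 3: Scale the particular solution.
Multiply by 1/1 = 1:
k = 2, l = -3

Step 4: Verify.
11*(2) + 7*(-3) = 1 = 1 ✓

k = 2, l = -3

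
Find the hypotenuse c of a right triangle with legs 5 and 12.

c² = a² + b² = 5² + 12² = 25 + 144 = 169
c = 13

13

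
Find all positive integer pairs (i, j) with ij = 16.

The positive divisors of 16 are: 1, 2, 4, 8, 16.
Each divisor d gives the pair (d, 16/d):
(1, 16), (2, 8), (4, 4), (8, 2), (16, 1)

(1, 16), (2, 8), (4, 4), (8, 2), (16, 1)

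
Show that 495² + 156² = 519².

Compute a² + b²:
495² + 156² = 245025 + 24336 = 269361
Compute c²:
519² = 269361
Since 269361 = 269361, it is a Pythagorean triple.

Yes, it is a Pythagorean triple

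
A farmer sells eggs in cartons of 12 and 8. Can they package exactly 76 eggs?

We need non-negative a, b with 12a + 8b = 76.
gcd(12, 8) = 4 divides 76.
Try a = 1: 8b = 76 - 12 = 64, so b = 8.
One way: 1 cartons of 12 and 8 cartons of 8.

Yes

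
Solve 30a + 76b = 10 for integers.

Step 1: Check solvability.
gcd(30, 76) = 2
Since 2 divides 10, solutions exist.

Step 2: Apply extended Euclidean algorithm to find gcd.
We find integers such that 30*x0 + 76*y0 = 2

Step 3: Scale the particular solution.
Multiply by 10/2 = 5:
a = -25, b = 10

Step 4: Verify.
30*(-25) + 76*(10) = 10 = 10 ✓

a = -25, b = 10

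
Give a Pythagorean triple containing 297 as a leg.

We need the other leg and hypotenuse such that 297² + x² = c².
Take x = 304, c = 425: 297² + 304² = 88209 + 92416 = 180625 = 425² ✓
Triple: (297, 304, 425)

(297, 304, 425)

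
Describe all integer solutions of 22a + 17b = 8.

Step 1: Compute gcd(22, 17) = 1.
Since 1 divides 8, solutions exist.

Step 2: Find a particular solution using extended Euclidean algorithm.
We get a₀ = 56, b₀ = -72.
Check: 22*56 + 17*-72 = 8 = 8 ✓

Step 3: Write the general solution.
a = 56 + (17/1)t = 56 + 17t
b = -72 - (22/1)t = -72 - 22t
for any integer t.

a = 56 + 17t, b = -72 - 22t for integer t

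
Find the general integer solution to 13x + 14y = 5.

Step 1: Compute gcd(13, 14) = 1.
Since 1 divides 5, solutions exist.

Step 2: Find a particular solution using extended Euclidean algorithm.
We get x₀ = -5, y₀ = 5.
Check: 13*-5 + 14*5 = 5 = 5 ✓

Step 3: Write the general solution.
x = -5 + (14/1)t = -5 + 14t
y = 5 - (13/1)t = 5 - 13t
for any integer t.

x = -5 + 14t, y = 5 - 13t for integer t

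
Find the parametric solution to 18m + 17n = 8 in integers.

Step 1: Compute gcd(18, 17) = 1.
Since 1 divides 8, solutions exist.

Step 2: Find a particular solution using extended Euclidean algorithm.
We get m₀ = 8, n₀ = -8.
Check: 18*8 + 17*-8 = 8 = 8 ✓

Step 3: Write the general solution.
m = 8 + (17/1)t = 8 + 17t
n = -8 - (18/1)t = -8 - 18t
for any integer t.

m = 8 + 17t, n = -8 - 18t for integer t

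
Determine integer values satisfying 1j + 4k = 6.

Step 1: Check solvability.
gcd(1, 4) = 1
Since 1 divides 6, solutions exist.

Step 2: Apply extended Euclidean algorithm to find gcd.
We find integers such that 1*x0 + 4*y0 = 1

Step 3: Scale the particular solution.
Multiply by 6/1 = 6:
j = 6, k = 0

Step 4: Verify.
1*(6) + 4*(0) = 6 = 6 ✓

j = 6, k = 0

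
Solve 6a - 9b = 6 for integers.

Step 1: Check solvability.
gcd(6, 9) = 3
Since 3 divides 6, solutions exist.

Step 2: Apply extended Euclidean algorithm to find gcd.
We find integers such that 6*x0 + 9*y0 = 3

Step 3: Scale the particular solution.
Multiply by 6/3 = 2:
a = -2, b = -2

Step 4: Verify.
6*(-2) - 9*(-2) = 6 = 6 ✓

a = -2, b = -2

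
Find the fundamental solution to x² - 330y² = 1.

We seek the smallest positive integers (x, y) with x² - 330y² = 1, i.e., x² = 330y² + 1.
Try successive y values:
y = 1: x² = 330·1² + 1 = 331, not a perfect square
y = 2: x² = 330·2² + 1 = 1321, not a perfect square
y = 3: x² = 330·3² + 1 = 2971, not a perfect square
... continuing the search (or via continued fractions) ...
y = 6: x² = 330·6² + 1 = 11881, x = 109 ✓

Verify: 109² - 330·6² = 11881 - 11880 = 1 ✓

x = 109, y = 6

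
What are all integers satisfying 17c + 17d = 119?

Step 1: Compute gcd(17, 17) = 17.
Since 17 divides 119, solutions exist.

Step 2: Find a particular solution using extended Euclidean algorithm.
We get c₀ = 0, d₀ = 7.
Check: 17*0 + 17*7 = 119 = 119 ✓

Step 3: Write the general solution.
c = 0 + (17/17)t = 0 + 1t
d = 7 - (17/17)t = 7 - 1t
for any integer t.

c = 0 + 1t, d = 7 - 1t for integer t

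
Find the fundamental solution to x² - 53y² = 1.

We seek the smallest positive integers (x, y) with x² - 53y² = 1, i.e., x² = 53y² + 1.
Try successive y values:
y = 1: x² = 53·1² + 1 = 54, not a perfect square
y = 2: x² = 53·2² + 1 = 213, not a perfect square
y = 3: x² = 53·3² + 1 = 478, not a perfect square
... continuing the search (or via continued fractions) ...
y = 9100: x² = 53·9100² + 1 = 4388930001, x = 66249 ✓

Verify: 66249² - 53·9100² = 4388930001 - 4388930000 = 1 ✓

x = 66249, y = 9100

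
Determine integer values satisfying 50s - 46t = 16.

Step 1: Check solvability.
gcd(50, 46) = 2
Since 2 divides 16, solutions exist.

Step 2: Apply extended Euclidean algorithm to find gcd.
We find integers such that 50*x0 + 46*y0 = 2

Step 3: Scale the particular solution.
Multiply by 16/2 = 8:
s = -88, t = -96

Step 4: Verify.
50*(-88) - 46*(-96) = 16 = 16 ✓

s = -88, t = -96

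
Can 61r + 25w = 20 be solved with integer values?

Step 1: Compute gcd(61, 25).
gcd(61, 25) = 1

Step 2: Check divisibility.
Does 1 divide 20? 20 = 1 x 20, so yes.

By the theorem on linear Diophantine equations, 61r + 25w = 20 has integer solutions if and only if gcd(61, 25) divides 20. Since 1 | 20, solutions exist.

Yes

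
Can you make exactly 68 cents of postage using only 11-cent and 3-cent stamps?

We need non-negative x, y with 11x + 3y = 68.
gcd(11, 3) = 1 divides 68, so integer solutions exist.
Search for a non-negative one: x = 1 gives 3y = 68 - 11 = 57, so y = 19.
Check: 11·1 + 3·19 = 68 ✓

Yes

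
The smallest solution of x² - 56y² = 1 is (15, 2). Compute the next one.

Solutions to x² - Dy² = 1 are generated by powers of (x₀ + y₀√D).
The next solution satisfies x₁ + y₁√56 = (x₀ + y₀√56)², giving:
x₁ = x₀² + 56y₀² = 15² + 56·2² = 225 + 224 = 449
y₁ = 2x₀y₀ = 2·15·2 = 60

Verify: 449² - 56·60² = 201601 - 201600 = 1 ✓

x = 449, y = 60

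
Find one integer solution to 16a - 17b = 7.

Step 1: Check solvability.
gcd(16, 17) = 1
Since 1 divides 7, solutions exist.

Step 2: Apply extended Euclidean algorithm to find gcd.
We find integers such that 16*x0 + 17*y0 = 1

Step 3: Scale the particular solution.
Multiply by 7/1 = 7:
a = -7, b = -7

Step 4: Verify.
16*(-7) - 17*(-7) = 7 = 7 ✓

a = -7, b = -7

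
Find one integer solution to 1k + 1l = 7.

Step 1: Check solvability.
gcd(1, 1) = 1
Since 1 divides 7, solutions exist.

Step 2: Apply extended Euclidean algorithm to find gcd.
We find integers such that 1*x0 + 1*y0 = 1

Step 3: Scale the particular solution.
Multiply by 7/1 = 7:
k = 0, l = 7

Step 4: Verify.
1*(0) + 1*(7) = 7 = 7 ✓

k = 0, l = 7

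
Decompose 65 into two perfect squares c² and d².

We need to find integers c, d > 0 such that c² + d² = 65.
Trying c = 1: d² = 65 - 1² = 65 - 1 = 64
d = 8
Check: 1² + 8² = 1 + 64 = 65 ✓

65 = 1² + 8²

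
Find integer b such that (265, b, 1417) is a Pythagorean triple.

b² = c² - a² = 1417² - 265² = 2007889 - 70225 = 1937664
b = sqrt(1937664) = 1392

1392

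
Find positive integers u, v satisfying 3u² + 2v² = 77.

Try small values of u and check whether (77 - 3u²)/2 is a perfect square.
u = 3: 3·3² = 27, so 2v² = 77 - 27 = 50, giving v² = 25, v = 5.
Check: 3·3² + 2·5² = 27 + 50 = 77 ✓

u = 3, v = 5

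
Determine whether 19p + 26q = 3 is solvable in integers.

Step 1: Compute gcd(19, 26).
gcd(19, 26) = 1

Step 2: Check divisibility.
Does 1 divide 3? 3 = 1 x 3, so yes.

By the theorem on linear Diophantine equations, 19p + 26q = 3 has integer solutions if and only if gcd(19, 26) divides 3. Since 1 | 3, solutions exist.

Yes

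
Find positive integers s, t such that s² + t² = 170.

Search for s with 170 - s² a perfect square.
s = 1: 170 - 1² = 170 - 1 = 169 = 13² ✓
So s = 1, t = 13.

s = 1, t = 13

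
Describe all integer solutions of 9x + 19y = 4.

Step 1: Compute gcd(9, 19) = 1.
Since 1 divides 4, solutions exist.

Step 2: Find a particular solution using extended Euclidean algorithm.
We get x₀ = -8, y₀ = 4.
Check: 9*-8 + 19*4 = 4 = 4 ✓

Step 3: Write the general solution.
x = -8 + (19/1)t = -8 + 19t
y = 4 - (9/1)t = 4 - 9t
for any integer t.

x = -8 + 19t, y = 4 - 9t for integer t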